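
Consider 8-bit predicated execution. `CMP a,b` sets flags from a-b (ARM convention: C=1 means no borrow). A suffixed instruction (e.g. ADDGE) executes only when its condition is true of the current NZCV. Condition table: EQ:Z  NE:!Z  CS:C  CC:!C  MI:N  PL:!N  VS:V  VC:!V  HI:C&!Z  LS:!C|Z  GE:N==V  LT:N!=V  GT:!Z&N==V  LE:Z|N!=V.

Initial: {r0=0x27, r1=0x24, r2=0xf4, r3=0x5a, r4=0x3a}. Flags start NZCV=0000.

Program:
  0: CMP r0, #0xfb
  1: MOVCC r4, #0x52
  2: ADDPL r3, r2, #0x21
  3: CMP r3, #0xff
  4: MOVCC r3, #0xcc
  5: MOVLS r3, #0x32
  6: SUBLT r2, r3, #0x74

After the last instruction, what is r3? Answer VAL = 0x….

VAL = 0x32

[0] flags=0000 → (cmp)
[1] flags=0000 CC?T → r4=0x52
[2] flags=0000 PL?T → r3=0x15
[3] flags=0000 → (cmp)
[4] flags=0000 CC?T → r3=0xcc
[5] flags=0000 LS?T → r3=0x32
[6] flags=0000 LT?F → skip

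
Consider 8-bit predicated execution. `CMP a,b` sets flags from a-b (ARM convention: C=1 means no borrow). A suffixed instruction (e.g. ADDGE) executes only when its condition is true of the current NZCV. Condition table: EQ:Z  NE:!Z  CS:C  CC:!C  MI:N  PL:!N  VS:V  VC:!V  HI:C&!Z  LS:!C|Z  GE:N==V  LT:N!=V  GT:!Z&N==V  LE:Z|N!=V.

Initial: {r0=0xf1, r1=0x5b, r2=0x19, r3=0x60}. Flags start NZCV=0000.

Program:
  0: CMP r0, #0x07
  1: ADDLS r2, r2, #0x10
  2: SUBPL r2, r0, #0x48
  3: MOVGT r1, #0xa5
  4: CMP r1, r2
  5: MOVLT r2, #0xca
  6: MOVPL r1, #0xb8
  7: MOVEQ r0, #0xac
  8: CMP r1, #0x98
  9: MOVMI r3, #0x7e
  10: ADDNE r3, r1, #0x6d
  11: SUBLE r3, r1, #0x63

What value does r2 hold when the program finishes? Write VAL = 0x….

0: ✓ CMP  NZCV=1010
1: · ADDLS
2: · SUBPL
3: · MOVGT
4: ✓ CMP  NZCV=0010
5: · MOVLT
6: ✓ MOVPL  r1←0xb8
7: · MOVEQ
8: ✓ CMP  NZCV=0010
9: · MOVMI
10: ✓ ADDNE  r3←0x25
11: · SUBLE

VAL = 0x19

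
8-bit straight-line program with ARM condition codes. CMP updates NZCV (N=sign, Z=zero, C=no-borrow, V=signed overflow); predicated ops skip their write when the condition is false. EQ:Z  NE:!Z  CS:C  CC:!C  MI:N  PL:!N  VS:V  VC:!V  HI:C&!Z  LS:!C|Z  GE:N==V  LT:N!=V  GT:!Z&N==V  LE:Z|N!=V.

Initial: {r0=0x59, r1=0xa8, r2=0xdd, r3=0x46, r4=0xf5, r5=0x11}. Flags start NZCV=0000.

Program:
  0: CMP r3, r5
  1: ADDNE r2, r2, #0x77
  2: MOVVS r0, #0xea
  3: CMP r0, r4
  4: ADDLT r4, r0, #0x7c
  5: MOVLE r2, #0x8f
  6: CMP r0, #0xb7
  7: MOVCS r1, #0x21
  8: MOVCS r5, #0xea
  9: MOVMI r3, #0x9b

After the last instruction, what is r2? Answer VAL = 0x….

[0] flags=0010 → (cmp)
[1] flags=0010 NE?T → r2=0x54
[2] flags=0010 VS?F → skip
[3] flags=0000 → (cmp)
[4] flags=0000 LT?F → skip
[5] flags=0000 LE?F → skip
[6] flags=1001 → (cmp)
[7] flags=1001 CS?F → skip
[8] flags=1001 CS?F → skip
[9] flags=1001 MI?T → r3=0x9b

VAL = 0x54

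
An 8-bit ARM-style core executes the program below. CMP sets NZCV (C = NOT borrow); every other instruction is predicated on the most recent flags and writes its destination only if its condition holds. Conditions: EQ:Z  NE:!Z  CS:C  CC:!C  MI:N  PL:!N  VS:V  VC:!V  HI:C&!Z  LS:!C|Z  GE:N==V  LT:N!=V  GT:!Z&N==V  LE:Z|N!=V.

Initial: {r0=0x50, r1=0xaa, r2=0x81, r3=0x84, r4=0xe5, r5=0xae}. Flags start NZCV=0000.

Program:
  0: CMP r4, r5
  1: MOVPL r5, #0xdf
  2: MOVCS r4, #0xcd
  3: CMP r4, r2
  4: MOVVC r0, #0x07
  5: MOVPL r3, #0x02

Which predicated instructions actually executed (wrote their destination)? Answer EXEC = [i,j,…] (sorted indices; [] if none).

0: ✓ CMP  NZCV=0010
1: ✓ MOVPL  r5←0xdf
2: ✓ MOVCS  r4←0xcd
3: ✓ CMP  NZCV=0010
4: ✓ MOVVC  r0←0x07
5: ✓ MOVPL  r3←0x02

EXEC = [1,2,4,5]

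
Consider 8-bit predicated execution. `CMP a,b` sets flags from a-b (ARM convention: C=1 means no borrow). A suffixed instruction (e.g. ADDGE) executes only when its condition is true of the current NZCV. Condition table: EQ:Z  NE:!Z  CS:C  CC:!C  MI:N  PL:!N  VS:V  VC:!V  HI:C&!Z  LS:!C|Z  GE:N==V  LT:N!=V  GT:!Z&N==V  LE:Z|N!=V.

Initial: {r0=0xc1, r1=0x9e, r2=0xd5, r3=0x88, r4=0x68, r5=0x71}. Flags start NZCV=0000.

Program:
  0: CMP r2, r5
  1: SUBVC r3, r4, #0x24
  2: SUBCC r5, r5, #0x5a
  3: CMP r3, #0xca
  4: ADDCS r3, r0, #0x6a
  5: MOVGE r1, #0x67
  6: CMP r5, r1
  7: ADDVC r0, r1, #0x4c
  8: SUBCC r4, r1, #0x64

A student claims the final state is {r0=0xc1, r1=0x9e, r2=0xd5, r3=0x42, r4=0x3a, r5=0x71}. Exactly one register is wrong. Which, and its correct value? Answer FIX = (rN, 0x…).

[0] flags=0011 → (cmp)
[1] flags=0011 VC?F → skip
[2] flags=0011 CC?F → skip
[3] flags=1000 → (cmp)
[4] flags=1000 CS?F → skip
[5] flags=1000 GE?F → skip
[6] flags=1001 → (cmp)
[7] flags=1001 VC?F → skip
[8] flags=1001 CC?T → r4=0x3a

FIX = (r3, 0x88)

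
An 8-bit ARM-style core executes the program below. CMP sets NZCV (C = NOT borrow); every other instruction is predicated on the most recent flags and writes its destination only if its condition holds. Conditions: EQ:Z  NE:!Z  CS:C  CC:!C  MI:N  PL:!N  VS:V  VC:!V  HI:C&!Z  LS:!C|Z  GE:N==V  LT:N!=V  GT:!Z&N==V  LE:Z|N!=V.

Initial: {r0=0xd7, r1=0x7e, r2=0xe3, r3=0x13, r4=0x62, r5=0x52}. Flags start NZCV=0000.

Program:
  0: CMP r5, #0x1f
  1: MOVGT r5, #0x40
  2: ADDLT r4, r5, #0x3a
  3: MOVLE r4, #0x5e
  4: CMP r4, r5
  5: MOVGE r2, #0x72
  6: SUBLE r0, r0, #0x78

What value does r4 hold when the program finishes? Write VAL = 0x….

VAL = 0x62

0: ✓ CMP  NZCV=0010
1: ✓ MOVGT  r5←0x40
2: · ADDLT
3: · MOVLE
4: ✓ CMP  NZCV=0010
5: ✓ MOVGE  r2←0x72
6: · SUBLE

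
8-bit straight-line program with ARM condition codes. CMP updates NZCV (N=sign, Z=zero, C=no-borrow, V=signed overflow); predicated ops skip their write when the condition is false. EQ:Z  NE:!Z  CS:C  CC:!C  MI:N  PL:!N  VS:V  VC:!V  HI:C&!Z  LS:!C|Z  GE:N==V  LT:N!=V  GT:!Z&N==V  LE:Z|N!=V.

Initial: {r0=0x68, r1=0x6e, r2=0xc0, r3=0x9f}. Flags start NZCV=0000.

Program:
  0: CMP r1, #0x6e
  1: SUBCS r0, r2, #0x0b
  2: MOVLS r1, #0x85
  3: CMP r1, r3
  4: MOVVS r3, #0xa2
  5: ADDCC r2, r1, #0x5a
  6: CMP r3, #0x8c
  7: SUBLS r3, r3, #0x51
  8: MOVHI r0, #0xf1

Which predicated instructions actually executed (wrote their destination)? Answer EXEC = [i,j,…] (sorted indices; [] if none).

EXEC = [1,2,5,8]

0: ✓ CMP  NZCV=0110
1: ✓ SUBCS  r0←0xb5
2: ✓ MOVLS  r1←0x85
3: ✓ CMP  NZCV=1000
4: · MOVVS
5: ✓ ADDCC  r2←0xdf
6: ✓ CMP  NZCV=0010
7: · SUBLS
8: ✓ MOVHI  r0←0xf1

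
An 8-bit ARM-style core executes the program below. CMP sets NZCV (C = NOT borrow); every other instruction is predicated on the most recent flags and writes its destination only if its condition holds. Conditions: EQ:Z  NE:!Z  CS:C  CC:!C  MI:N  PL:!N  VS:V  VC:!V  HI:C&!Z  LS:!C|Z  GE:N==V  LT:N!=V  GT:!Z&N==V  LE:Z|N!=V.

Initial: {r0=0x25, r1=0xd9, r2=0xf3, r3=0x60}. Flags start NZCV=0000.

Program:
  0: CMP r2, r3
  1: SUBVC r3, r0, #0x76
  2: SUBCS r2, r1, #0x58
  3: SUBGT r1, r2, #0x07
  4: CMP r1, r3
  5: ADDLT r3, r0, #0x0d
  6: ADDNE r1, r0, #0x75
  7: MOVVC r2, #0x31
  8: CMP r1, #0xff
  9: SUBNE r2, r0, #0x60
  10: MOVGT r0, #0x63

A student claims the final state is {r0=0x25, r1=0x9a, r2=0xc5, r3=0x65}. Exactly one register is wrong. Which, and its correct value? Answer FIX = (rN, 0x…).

FIX = (r3, 0xaf)

0: ✓ CMP  NZCV=1010
1: ✓ SUBVC  r3←0xaf
2: ✓ SUBCS  r2←0x81
3: · SUBGT
4: ✓ CMP  NZCV=0010
5: · ADDLT
6: ✓ ADDNE  r1←0x9a
7: ✓ MOVVC  r2←0x31
8: ✓ CMP  NZCV=1000
9: ✓ SUBNE  r2←0xc5
10: · MOVGT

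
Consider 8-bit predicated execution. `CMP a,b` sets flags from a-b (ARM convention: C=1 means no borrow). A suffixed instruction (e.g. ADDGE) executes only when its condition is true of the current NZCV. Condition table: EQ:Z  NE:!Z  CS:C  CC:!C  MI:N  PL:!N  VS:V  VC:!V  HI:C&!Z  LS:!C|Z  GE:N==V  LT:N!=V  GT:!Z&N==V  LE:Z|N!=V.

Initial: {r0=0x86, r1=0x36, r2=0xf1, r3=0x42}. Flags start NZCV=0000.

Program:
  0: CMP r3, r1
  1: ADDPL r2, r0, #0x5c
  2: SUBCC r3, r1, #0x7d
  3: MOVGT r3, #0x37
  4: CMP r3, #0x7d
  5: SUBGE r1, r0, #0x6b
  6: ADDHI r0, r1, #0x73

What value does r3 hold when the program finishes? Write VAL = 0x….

0: ✓ CMP  NZCV=0010
1: ✓ ADDPL  r2←0xe2
2: · SUBCC
3: ✓ MOVGT  r3←0x37
4: ✓ CMP  NZCV=1000
5: · SUBGE
6: · ADDHI

VAL = 0x37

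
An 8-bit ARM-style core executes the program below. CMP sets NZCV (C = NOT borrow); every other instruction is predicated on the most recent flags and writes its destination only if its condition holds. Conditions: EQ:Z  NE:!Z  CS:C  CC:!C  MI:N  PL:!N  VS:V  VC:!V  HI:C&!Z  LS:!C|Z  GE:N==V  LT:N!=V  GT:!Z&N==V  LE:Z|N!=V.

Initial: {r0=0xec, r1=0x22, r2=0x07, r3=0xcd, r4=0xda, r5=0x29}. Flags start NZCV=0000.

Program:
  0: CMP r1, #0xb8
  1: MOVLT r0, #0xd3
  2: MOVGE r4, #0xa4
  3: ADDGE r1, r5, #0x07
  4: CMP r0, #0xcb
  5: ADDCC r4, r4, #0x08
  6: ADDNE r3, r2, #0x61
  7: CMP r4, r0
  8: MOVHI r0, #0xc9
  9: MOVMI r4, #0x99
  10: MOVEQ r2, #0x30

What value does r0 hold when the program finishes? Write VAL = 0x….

VAL = 0xec

[0] flags=0000 → (cmp)
[1] flags=0000 LT?F → skip
[2] flags=0000 GE?T → r4=0xa4
[3] flags=0000 GE?T → r1=0x30
[4] flags=0010 → (cmp)
[5] flags=0010 CC?F → skip
[6] flags=0010 NE?T → r3=0x68
[7] flags=1000 → (cmp)
[8] flags=1000 HI?F → skip
[9] flags=1000 MI?T → r4=0x99
[10] flags=1000 EQ?F → skip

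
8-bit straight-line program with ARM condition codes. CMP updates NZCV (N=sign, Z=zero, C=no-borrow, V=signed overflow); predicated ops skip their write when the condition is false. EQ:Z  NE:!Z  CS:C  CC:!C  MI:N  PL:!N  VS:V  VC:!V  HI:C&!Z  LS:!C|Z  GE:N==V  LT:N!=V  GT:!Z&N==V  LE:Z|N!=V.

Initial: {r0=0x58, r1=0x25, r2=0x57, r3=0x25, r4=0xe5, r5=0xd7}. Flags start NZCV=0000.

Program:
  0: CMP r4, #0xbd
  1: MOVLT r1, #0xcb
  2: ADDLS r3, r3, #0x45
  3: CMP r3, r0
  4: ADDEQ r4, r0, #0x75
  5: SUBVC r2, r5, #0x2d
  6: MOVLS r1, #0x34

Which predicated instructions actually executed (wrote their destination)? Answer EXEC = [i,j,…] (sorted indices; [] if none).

EXEC = [5,6]

[0] flags=0010 → (cmp)
[1] flags=0010 LT?F → skip
[2] flags=0010 LS?F → skip
[3] flags=1000 → (cmp)
[4] flags=1000 EQ?F → skip
[5] flags=1000 VC?T → r2=0xaa
[6] flags=1000 LS?T → r1=0x34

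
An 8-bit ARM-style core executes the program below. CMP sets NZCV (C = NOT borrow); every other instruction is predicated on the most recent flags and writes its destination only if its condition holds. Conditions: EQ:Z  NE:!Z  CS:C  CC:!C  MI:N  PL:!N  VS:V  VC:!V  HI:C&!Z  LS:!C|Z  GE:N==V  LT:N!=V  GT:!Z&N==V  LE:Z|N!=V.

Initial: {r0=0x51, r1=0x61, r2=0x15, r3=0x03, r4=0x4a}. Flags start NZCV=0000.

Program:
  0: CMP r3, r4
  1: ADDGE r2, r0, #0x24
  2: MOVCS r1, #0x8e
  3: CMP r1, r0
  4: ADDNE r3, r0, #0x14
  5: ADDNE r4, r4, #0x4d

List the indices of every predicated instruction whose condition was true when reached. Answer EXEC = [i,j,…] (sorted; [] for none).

EXEC = [4,5]

0: ✓ CMP  NZCV=1000
1: · ADDGE
2: · MOVCS
3: ✓ CMP  NZCV=0010
4: ✓ ADDNE  r3←0x65
5: ✓ ADDNE  r4←0x97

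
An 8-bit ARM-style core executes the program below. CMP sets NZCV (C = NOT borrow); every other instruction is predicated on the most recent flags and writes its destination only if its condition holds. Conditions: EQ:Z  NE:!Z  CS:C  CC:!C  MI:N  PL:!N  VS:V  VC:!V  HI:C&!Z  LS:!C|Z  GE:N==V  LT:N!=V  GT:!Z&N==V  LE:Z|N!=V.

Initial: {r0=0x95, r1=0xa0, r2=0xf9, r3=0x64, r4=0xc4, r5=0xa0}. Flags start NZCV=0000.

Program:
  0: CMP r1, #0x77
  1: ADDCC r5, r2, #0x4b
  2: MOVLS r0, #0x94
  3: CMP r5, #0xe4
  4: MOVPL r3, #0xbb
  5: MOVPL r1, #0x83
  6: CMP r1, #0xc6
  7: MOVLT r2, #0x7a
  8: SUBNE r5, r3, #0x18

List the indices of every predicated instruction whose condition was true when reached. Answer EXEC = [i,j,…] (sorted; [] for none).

EXEC = [7,8]

0: ✓ CMP  NZCV=0011
1: · ADDCC
2: · MOVLS
3: ✓ CMP  NZCV=1000
4: · MOVPL
5: · MOVPL
6: ✓ CMP  NZCV=1000
7: ✓ MOVLT  r2←0x7a
8: ✓ SUBNE  r5←0x4c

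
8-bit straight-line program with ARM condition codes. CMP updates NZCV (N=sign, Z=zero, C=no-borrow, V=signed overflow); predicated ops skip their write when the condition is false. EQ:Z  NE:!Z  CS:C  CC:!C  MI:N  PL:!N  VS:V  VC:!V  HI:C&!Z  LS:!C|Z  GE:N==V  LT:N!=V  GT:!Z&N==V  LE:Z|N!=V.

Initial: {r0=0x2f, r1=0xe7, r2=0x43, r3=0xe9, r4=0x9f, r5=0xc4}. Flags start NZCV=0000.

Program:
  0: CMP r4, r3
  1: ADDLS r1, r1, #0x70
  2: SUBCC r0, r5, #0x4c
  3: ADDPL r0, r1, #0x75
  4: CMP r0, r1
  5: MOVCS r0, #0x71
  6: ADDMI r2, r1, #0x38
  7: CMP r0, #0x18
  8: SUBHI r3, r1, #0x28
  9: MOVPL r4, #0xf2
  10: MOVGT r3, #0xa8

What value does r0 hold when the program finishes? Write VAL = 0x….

0: ✓ CMP  NZCV=1000
1: ✓ ADDLS  r1←0x57
2: ✓ SUBCC  r0←0x78
3: · ADDPL
4: ✓ CMP  NZCV=0010
5: ✓ MOVCS  r0←0x71
6: · ADDMI
7: ✓ CMP  NZCV=0010
8: ✓ SUBHI  r3←0x2f
9: ✓ MOVPL  r4←0xf2
10: ✓ MOVGT  r3←0xa8

VAL = 0x71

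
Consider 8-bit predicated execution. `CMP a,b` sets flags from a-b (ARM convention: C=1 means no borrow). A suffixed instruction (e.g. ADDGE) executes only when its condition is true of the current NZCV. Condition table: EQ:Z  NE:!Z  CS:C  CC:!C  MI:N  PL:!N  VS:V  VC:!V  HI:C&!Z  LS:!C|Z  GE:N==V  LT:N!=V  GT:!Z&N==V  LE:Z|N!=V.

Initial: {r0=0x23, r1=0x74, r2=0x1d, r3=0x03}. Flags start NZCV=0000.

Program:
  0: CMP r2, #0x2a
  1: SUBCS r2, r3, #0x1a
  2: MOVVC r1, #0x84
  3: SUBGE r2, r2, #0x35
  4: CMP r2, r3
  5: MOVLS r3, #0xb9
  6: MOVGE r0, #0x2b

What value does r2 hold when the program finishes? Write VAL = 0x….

VAL = 0x1d

[0] flags=1000 → (cmp)
[1] flags=1000 CS?F → skip
[2] flags=1000 VC?T → r1=0x84
[3] flags=1000 GE?F → skip
[4] flags=0010 → (cmp)
[5] flags=0010 LS?F → skip
[6] flags=0010 GE?T → r0=0x2b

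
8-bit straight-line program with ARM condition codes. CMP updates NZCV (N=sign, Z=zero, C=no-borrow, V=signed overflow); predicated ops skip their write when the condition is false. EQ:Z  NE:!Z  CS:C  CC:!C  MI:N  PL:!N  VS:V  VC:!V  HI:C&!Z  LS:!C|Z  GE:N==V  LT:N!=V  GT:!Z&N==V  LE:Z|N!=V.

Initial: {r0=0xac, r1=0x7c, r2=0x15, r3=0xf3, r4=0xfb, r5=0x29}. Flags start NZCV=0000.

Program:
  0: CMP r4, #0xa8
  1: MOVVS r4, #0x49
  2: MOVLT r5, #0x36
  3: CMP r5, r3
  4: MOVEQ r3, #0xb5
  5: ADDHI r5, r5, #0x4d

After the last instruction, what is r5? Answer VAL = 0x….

VAL = 0x29

[0] flags=0010 → (cmp)
[1] flags=0010 VS?F → skip
[2] flags=0010 LT?F → skip
[3] flags=0000 → (cmp)
[4] flags=0000 EQ?F → skip
[5] flags=0000 HI?F → skip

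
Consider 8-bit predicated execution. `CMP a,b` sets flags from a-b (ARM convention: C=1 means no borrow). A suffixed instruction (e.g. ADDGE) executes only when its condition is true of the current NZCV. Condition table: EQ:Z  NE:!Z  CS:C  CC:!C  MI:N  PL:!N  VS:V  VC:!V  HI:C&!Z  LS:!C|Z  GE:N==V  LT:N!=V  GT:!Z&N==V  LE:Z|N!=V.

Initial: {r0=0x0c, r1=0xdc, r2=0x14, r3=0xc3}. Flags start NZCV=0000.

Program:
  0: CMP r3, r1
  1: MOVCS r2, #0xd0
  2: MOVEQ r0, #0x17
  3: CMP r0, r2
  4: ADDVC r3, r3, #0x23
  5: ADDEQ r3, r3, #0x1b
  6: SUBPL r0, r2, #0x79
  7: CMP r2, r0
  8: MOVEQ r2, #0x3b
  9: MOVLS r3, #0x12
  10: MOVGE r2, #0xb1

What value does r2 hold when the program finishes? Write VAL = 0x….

0: ✓ CMP  NZCV=1000
1: · MOVCS
2: · MOVEQ
3: ✓ CMP  NZCV=1000
4: ✓ ADDVC  r3←0xe6
5: · ADDEQ
6: · SUBPL
7: ✓ CMP  NZCV=0010
8: · MOVEQ
9: · MOVLS
10: ✓ MOVGE  r2←0xb1

VAL = 0xb1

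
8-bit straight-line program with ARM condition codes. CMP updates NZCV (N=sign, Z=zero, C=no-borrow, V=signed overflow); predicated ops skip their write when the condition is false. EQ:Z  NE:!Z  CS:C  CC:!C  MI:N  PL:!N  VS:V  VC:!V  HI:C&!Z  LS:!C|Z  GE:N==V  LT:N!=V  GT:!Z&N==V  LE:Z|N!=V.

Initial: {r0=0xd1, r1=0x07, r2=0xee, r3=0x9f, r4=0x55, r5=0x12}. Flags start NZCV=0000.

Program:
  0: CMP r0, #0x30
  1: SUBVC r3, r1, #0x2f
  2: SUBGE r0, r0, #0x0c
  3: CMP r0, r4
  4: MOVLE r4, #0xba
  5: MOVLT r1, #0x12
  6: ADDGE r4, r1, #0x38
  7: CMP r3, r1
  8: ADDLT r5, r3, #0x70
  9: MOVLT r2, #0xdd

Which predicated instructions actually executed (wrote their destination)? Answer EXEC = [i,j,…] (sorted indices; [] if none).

0: ✓ CMP  NZCV=1010
1: ✓ SUBVC  r3←0xd8
2: · SUBGE
3: ✓ CMP  NZCV=0011
4: ✓ MOVLE  r4←0xba
5: ✓ MOVLT  r1←0x12
6: · ADDGE
7: ✓ CMP  NZCV=1010
8: ✓ ADDLT  r5←0x48
9: ✓ MOVLT  r2←0xdd

EXEC = [1,4,5,8,9]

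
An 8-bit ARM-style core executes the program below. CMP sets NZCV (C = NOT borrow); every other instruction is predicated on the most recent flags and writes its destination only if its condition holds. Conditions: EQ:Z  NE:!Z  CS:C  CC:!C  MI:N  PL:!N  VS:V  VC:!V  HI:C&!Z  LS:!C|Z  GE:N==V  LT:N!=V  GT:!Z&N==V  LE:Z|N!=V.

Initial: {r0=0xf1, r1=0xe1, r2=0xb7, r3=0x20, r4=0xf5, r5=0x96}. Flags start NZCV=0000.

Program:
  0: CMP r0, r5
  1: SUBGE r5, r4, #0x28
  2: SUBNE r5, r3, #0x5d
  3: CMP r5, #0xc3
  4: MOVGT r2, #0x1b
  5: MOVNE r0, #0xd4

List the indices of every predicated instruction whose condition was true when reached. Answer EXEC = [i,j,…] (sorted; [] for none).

[0] flags=0010 → (cmp)
[1] flags=0010 GE?T → r5=0xcd
[2] flags=0010 NE?T → r5=0xc3
[3] flags=0110 → (cmp)
[4] flags=0110 GT?F → skip
[5] flags=0110 NE?F → skip

EXEC = [1,2]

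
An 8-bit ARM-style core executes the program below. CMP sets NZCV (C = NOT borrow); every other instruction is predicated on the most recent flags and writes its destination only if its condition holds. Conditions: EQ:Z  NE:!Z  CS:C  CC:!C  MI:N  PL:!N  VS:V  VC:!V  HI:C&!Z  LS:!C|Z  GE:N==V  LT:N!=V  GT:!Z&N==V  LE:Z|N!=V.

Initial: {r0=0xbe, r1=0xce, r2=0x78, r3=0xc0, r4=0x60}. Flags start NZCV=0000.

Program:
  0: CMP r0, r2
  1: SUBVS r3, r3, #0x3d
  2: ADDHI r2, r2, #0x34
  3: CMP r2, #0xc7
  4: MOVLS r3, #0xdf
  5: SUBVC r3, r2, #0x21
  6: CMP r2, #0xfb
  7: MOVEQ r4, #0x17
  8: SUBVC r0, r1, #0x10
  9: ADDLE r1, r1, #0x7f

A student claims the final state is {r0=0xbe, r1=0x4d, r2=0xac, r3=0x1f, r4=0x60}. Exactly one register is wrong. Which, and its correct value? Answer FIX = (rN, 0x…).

[0] flags=0011 → (cmp)
[1] flags=0011 VS?T → r3=0x83
[2] flags=0011 HI?T → r2=0xac
[3] flags=1000 → (cmp)
[4] flags=1000 LS?T → r3=0xdf
[5] flags=1000 VC?T → r3=0x8b
[6] flags=1000 → (cmp)
[7] flags=1000 EQ?F → skip
[8] flags=1000 VC?T → r0=0xbe
[9] flags=1000 LE?T → r1=0x4d

FIX = (r3, 0x8b)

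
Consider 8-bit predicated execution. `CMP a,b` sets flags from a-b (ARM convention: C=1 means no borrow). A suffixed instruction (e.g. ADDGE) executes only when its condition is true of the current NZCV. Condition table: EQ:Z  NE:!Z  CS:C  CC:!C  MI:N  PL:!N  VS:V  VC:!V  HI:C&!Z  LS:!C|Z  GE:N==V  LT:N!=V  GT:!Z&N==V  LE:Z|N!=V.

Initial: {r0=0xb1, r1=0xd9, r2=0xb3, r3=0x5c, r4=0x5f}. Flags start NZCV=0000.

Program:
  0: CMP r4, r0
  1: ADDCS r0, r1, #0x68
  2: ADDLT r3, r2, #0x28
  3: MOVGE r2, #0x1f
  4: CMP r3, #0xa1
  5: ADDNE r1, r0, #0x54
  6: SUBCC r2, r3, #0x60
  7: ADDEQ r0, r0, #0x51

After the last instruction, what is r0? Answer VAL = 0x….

VAL = 0xb1

0: ✓ CMP  NZCV=1001
1: · ADDCS
2: · ADDLT
3: ✓ MOVGE  r2←0x1f
4: ✓ CMP  NZCV=1001
5: ✓ ADDNE  r1←0x05
6: ✓ SUBCC  r2←0xfc
7: · ADDEQ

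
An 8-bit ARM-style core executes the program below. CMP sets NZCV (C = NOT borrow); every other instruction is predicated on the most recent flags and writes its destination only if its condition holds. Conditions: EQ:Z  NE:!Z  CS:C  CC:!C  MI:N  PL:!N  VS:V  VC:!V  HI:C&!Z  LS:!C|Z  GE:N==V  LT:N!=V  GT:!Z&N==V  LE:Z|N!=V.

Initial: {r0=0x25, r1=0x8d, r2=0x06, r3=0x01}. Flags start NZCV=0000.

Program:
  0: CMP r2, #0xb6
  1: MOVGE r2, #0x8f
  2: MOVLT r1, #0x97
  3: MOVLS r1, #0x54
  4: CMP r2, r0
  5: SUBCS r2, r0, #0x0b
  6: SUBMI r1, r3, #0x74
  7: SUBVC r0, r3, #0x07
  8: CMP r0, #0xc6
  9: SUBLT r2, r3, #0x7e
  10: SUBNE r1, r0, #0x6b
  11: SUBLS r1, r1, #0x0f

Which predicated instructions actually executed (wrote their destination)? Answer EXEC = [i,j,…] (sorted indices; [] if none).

EXEC = [1,3,5,10,11]

0: ✓ CMP  NZCV=0000
1: ✓ MOVGE  r2←0x8f
2: · MOVLT
3: ✓ MOVLS  r1←0x54
4: ✓ CMP  NZCV=0011
5: ✓ SUBCS  r2←0x1a
6: · SUBMI
7: · SUBVC
8: ✓ CMP  NZCV=0000
9: · SUBLT
10: ✓ SUBNE  r1←0xba
11: ✓ SUBLS  r1←0xab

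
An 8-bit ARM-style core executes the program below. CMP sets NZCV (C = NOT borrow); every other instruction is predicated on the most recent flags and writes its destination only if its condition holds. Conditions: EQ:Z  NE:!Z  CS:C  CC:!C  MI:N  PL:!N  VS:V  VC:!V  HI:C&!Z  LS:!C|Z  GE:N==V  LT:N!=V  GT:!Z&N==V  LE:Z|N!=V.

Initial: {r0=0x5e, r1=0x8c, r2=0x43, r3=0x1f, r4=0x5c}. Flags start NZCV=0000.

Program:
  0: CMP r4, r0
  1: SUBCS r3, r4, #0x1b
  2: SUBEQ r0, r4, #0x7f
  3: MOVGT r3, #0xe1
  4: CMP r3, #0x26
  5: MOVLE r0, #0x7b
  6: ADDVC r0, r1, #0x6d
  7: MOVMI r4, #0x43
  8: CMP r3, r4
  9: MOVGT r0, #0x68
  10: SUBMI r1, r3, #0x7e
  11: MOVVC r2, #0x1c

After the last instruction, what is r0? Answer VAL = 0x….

0: ✓ CMP  NZCV=1000
1: · SUBCS
2: · SUBEQ
3: · MOVGT
4: ✓ CMP  NZCV=1000
5: ✓ MOVLE  r0←0x7b
6: ✓ ADDVC  r0←0xf9
7: ✓ MOVMI  r4←0x43
8: ✓ CMP  NZCV=1000
9: · MOVGT
10: ✓ SUBMI  r1←0xa1
11: ✓ MOVVC  r2←0x1c

VAL = 0xf9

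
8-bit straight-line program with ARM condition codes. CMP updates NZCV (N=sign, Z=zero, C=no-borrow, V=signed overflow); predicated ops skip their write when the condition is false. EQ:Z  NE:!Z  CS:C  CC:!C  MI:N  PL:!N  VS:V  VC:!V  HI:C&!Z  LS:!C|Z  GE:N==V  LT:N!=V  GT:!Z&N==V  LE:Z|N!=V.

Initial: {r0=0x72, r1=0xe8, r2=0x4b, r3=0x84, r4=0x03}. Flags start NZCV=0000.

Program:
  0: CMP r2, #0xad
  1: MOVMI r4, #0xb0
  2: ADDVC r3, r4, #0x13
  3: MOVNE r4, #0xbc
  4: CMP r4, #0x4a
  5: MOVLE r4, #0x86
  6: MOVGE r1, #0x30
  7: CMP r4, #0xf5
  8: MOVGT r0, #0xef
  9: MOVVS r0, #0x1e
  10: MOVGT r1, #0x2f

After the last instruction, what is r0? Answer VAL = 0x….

VAL = 0x72

0: ✓ CMP  NZCV=1001
1: ✓ MOVMI  r4←0xb0
2: · ADDVC
3: ✓ MOVNE  r4←0xbc
4: ✓ CMP  NZCV=0011
5: ✓ MOVLE  r4←0x86
6: · MOVGE
7: ✓ CMP  NZCV=1000
8: · MOVGT
9: · MOVVS
10: · MOVGT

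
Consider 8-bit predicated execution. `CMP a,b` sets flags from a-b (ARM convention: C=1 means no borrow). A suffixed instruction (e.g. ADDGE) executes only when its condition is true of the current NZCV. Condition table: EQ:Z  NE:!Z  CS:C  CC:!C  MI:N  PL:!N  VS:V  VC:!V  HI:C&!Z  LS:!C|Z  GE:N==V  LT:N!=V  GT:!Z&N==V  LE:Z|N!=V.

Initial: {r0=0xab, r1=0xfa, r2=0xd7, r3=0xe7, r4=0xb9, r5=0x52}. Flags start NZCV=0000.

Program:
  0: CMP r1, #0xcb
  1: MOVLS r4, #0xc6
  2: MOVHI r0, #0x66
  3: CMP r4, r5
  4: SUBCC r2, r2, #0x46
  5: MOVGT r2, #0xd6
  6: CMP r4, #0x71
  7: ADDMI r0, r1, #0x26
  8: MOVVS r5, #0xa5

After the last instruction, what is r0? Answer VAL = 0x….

VAL = 0x66

0: ✓ CMP  NZCV=0010
1: · MOVLS
2: ✓ MOVHI  r0←0x66
3: ✓ CMP  NZCV=0011
4: · SUBCC
5: · MOVGT
6: ✓ CMP  NZCV=0011
7: · ADDMI
8: ✓ MOVVS  r5←0xa5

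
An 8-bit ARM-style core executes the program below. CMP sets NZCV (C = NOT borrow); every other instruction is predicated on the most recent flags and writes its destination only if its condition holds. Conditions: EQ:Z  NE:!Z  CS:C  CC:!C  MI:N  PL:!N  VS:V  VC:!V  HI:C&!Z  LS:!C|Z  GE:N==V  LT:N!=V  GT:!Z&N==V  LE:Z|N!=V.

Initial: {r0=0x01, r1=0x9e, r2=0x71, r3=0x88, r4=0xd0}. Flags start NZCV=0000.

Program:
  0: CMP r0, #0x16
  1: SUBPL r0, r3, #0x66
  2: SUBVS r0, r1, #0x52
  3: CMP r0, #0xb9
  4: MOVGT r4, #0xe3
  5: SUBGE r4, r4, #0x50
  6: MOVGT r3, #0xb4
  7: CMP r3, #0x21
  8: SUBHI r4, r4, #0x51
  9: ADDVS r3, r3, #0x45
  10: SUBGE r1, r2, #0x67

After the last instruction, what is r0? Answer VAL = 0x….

VAL = 0x01

0: ✓ CMP  NZCV=1000
1: · SUBPL
2: · SUBVS
3: ✓ CMP  NZCV=0000
4: ✓ MOVGT  r4←0xe3
5: ✓ SUBGE  r4←0x93
6: ✓ MOVGT  r3←0xb4
7: ✓ CMP  NZCV=1010
8: ✓ SUBHI  r4←0x42
9: · ADDVS
10: · SUBGE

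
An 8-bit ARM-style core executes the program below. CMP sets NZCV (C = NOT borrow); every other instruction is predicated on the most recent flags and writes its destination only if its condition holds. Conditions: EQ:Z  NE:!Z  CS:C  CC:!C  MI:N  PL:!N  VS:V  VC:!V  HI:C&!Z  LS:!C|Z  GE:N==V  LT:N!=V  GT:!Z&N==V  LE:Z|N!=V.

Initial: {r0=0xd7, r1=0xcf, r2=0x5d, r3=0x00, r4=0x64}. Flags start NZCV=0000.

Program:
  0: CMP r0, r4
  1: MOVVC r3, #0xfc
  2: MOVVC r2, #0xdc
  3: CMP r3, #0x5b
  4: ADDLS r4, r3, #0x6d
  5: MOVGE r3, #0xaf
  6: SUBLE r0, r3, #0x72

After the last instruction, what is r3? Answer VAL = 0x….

[0] flags=0011 → (cmp)
[1] flags=0011 VC?F → skip
[2] flags=0011 VC?F → skip
[3] flags=1000 → (cmp)
[4] flags=1000 LS?T → r4=0x6d
[5] flags=1000 GE?F → skip
[6] flags=1000 LE?T → r0=0x8e

VAL = 0x00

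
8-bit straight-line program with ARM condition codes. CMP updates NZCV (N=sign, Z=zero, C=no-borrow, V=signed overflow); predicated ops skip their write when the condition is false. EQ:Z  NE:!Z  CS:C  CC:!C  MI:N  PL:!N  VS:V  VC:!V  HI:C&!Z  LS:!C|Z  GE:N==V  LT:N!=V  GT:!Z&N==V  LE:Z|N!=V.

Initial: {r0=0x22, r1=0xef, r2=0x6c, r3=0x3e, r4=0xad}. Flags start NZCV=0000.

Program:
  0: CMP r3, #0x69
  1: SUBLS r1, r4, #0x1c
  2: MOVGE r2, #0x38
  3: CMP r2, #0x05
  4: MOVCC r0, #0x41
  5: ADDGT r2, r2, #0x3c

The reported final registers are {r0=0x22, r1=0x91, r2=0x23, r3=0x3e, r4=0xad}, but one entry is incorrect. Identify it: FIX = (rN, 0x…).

FIX = (r2, 0xa8)

0: ✓ CMP  NZCV=1000
1: ✓ SUBLS  r1←0x91
2: · MOVGE
3: ✓ CMP  NZCV=0010
4: · MOVCC
5: ✓ ADDGT  r2←0xa8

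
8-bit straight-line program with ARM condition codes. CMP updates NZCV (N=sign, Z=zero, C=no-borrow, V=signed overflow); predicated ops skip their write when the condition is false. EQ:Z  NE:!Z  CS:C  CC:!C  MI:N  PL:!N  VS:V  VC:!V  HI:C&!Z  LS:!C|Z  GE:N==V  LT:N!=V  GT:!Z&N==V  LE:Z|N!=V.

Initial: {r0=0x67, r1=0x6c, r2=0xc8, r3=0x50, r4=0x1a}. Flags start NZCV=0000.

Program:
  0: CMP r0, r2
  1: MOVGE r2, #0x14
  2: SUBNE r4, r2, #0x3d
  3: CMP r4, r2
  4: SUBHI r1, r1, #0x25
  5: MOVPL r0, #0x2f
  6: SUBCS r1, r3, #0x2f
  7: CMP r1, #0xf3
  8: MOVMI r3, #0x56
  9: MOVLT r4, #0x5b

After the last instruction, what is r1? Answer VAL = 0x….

VAL = 0x21

[0] flags=1001 → (cmp)
[1] flags=1001 GE?T → r2=0x14
[2] flags=1001 NE?T → r4=0xd7
[3] flags=1010 → (cmp)
[4] flags=1010 HI?T → r1=0x47
[5] flags=1010 PL?F → skip
[6] flags=1010 CS?T → r1=0x21
[7] flags=0000 → (cmp)
[8] flags=0000 MI?F → skip
[9] flags=0000 LT?F → skip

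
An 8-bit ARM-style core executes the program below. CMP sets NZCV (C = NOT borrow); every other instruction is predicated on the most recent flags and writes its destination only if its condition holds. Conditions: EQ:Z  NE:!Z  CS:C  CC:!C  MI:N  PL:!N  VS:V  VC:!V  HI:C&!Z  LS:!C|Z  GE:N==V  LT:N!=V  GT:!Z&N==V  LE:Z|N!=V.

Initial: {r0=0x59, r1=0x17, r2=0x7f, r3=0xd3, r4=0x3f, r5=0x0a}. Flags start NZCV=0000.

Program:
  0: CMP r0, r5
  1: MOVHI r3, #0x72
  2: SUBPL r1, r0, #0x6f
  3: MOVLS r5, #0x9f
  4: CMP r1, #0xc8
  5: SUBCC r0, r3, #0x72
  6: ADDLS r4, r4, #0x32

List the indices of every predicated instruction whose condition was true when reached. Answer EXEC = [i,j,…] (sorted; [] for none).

EXEC = [1,2]

[0] flags=0010 → (cmp)
[1] flags=0010 HI?T → r3=0x72
[2] flags=0010 PL?T → r1=0xea
[3] flags=0010 LS?F → skip
[4] flags=0010 → (cmp)
[5] flags=0010 CC?F → skip
[6] flags=0010 LS?F → skip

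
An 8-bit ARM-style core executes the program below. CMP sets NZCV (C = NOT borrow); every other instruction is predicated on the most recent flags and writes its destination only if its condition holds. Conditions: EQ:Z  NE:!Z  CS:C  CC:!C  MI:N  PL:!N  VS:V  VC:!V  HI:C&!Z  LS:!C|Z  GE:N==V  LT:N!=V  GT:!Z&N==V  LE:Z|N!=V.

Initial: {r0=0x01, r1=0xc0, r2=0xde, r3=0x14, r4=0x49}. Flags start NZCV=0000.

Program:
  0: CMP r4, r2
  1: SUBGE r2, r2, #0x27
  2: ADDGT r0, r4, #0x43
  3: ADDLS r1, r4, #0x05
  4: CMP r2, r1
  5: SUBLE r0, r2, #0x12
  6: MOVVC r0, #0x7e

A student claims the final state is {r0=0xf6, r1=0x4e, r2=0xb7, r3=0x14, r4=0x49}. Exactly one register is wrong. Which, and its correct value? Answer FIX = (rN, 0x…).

FIX = (r0, 0xa5)

0: ✓ CMP  NZCV=0000
1: ✓ SUBGE  r2←0xb7
2: ✓ ADDGT  r0←0x8c
3: ✓ ADDLS  r1←0x4e
4: ✓ CMP  NZCV=0011
5: ✓ SUBLE  r0←0xa5
6: · MOVVC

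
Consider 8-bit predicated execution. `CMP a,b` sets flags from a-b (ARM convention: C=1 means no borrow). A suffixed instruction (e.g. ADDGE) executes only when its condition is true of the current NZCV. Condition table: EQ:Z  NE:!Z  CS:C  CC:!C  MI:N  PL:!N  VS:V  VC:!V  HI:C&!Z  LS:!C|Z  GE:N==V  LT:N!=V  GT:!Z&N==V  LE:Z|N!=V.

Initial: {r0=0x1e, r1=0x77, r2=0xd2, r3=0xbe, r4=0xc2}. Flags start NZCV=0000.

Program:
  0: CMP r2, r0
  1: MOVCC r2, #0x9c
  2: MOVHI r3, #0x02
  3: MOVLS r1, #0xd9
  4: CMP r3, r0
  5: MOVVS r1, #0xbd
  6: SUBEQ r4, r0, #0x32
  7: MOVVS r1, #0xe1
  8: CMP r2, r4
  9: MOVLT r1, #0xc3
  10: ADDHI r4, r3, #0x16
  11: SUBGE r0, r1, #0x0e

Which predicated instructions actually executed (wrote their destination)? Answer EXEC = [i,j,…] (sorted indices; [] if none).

0: ✓ CMP  NZCV=1010
1: · MOVCC
2: ✓ MOVHI  r3←0x02
3: · MOVLS
4: ✓ CMP  NZCV=1000
5: · MOVVS
6: · SUBEQ
7: · MOVVS
8: ✓ CMP  NZCV=0010
9: · MOVLT
10: ✓ ADDHI  r4←0x18
11: ✓ SUBGE  r0←0x69

EXEC = [2,10,11]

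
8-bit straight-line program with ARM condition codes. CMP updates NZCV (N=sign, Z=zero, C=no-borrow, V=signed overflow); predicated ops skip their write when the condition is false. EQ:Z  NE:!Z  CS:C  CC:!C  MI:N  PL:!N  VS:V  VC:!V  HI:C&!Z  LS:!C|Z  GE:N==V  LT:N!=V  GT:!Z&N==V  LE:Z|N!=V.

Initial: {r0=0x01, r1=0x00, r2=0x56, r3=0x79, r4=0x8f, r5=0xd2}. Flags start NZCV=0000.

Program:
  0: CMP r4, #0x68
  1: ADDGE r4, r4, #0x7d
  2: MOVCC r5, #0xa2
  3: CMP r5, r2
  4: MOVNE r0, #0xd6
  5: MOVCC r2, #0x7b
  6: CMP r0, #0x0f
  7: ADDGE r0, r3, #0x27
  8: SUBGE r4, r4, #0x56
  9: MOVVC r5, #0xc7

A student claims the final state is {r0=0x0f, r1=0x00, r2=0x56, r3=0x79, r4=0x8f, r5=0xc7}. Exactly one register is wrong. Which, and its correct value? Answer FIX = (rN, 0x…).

[0] flags=0011 → (cmp)
[1] flags=0011 GE?F → skip
[2] flags=0011 CC?F → skip
[3] flags=0011 → (cmp)
[4] flags=0011 NE?T → r0=0xd6
[5] flags=0011 CC?F → skip
[6] flags=1010 → (cmp)
[7] flags=1010 GE?F → skip
[8] flags=1010 GE?F → skip
[9] flags=1010 VC?T → r5=0xc7

FIX = (r0, 0xd6)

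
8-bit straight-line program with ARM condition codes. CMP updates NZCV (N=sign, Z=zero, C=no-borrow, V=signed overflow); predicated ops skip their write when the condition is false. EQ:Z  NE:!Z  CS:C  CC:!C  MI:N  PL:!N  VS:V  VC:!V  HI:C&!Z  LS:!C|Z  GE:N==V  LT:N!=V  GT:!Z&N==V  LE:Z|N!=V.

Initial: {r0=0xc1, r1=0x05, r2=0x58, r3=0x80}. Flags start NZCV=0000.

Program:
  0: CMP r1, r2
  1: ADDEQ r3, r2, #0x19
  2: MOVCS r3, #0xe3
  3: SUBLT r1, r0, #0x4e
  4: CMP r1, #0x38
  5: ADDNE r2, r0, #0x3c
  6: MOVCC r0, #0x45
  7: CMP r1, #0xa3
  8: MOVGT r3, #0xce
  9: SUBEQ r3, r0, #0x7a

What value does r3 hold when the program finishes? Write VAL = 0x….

VAL = 0xce

[0] flags=1000 → (cmp)
[1] flags=1000 EQ?F → skip
[2] flags=1000 CS?F → skip
[3] flags=1000 LT?T → r1=0x73
[4] flags=0010 → (cmp)
[5] flags=0010 NE?T → r2=0xfd
[6] flags=0010 CC?F → skip
[7] flags=1001 → (cmp)
[8] flags=1001 GT?T → r3=0xce
[9] flags=1001 EQ?F → skip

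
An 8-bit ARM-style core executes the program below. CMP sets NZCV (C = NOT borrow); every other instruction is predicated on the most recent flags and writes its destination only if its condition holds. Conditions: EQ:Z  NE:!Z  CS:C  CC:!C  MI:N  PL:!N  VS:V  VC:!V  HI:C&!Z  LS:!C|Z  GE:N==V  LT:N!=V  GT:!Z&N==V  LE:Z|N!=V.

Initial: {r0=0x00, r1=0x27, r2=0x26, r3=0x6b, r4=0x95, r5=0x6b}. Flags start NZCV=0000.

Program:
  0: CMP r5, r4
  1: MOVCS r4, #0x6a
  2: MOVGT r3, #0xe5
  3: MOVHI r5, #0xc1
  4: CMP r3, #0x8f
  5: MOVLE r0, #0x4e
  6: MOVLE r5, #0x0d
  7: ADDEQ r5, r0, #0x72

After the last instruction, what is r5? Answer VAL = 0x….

VAL = 0x6b

[0] flags=1001 → (cmp)
[1] flags=1001 CS?F → skip
[2] flags=1001 GT?T → r3=0xe5
[3] flags=1001 HI?F → skip
[4] flags=0010 → (cmp)
[5] flags=0010 LE?F → skip
[6] flags=0010 LE?F → skip
[7] flags=0010 EQ?F → skip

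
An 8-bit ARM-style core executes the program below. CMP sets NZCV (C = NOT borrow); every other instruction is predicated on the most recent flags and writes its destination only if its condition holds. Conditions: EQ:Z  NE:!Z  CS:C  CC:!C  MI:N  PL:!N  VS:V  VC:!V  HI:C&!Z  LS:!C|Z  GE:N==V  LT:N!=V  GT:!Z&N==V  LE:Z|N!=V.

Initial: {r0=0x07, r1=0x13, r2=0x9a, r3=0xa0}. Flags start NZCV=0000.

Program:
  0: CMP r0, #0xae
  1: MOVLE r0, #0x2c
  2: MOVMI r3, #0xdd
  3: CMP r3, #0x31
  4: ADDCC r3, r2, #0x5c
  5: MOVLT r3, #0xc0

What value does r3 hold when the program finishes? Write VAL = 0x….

[0] flags=0000 → (cmp)
[1] flags=0000 LE?F → skip
[2] flags=0000 MI?F → skip
[3] flags=0011 → (cmp)
[4] flags=0011 CC?F → skip
[5] flags=0011 LT?T → r3=0xc0

VAL = 0xc0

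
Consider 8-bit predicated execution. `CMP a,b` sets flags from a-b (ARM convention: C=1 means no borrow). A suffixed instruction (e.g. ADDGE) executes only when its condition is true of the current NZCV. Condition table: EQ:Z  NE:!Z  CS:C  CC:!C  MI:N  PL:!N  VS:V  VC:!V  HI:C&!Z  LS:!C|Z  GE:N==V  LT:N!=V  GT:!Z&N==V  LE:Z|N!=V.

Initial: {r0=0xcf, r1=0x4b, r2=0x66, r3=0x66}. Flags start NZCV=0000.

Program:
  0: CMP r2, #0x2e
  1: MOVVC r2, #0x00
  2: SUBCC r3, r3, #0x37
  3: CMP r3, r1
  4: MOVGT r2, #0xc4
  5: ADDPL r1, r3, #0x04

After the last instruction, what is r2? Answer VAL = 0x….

0: ✓ CMP  NZCV=0010
1: ✓ MOVVC  r2←0x00
2: · SUBCC
3: ✓ CMP  NZCV=0010
4: ✓ MOVGT  r2←0xc4
5: ✓ ADDPL  r1←0x6a

VAL = 0xc4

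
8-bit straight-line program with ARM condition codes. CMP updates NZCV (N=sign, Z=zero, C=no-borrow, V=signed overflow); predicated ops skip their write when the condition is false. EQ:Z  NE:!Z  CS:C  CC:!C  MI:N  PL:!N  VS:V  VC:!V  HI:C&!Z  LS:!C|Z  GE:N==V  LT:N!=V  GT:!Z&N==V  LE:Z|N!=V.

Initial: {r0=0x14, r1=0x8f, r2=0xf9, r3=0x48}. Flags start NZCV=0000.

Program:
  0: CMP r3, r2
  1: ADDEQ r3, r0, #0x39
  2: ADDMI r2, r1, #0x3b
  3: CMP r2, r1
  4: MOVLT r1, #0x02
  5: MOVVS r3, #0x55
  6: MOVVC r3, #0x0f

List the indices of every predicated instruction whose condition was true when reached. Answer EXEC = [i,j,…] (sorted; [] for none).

EXEC = [6]

0: ✓ CMP  NZCV=0000
1: · ADDEQ
2: · ADDMI
3: ✓ CMP  NZCV=0010
4: · MOVLT
5: · MOVVS
6: ✓ MOVVC  r3←0x0f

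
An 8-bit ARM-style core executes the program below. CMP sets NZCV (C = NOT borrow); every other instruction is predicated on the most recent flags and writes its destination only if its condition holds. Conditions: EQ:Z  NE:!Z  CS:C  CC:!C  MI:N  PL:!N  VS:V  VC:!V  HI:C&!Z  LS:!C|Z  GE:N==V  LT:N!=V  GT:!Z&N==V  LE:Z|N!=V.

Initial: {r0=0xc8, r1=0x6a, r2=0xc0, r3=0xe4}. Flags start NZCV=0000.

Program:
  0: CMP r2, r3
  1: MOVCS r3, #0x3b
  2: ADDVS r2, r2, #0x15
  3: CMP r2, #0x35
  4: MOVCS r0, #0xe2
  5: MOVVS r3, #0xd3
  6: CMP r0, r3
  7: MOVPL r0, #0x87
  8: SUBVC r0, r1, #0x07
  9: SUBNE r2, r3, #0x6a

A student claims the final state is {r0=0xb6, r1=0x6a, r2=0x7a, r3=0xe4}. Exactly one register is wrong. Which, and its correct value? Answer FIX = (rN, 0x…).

FIX = (r0, 0x63)

[0] flags=1000 → (cmp)
[1] flags=1000 CS?F → skip
[2] flags=1000 VS?F → skip
[3] flags=1010 → (cmp)
[4] flags=1010 CS?T → r0=0xe2
[5] flags=1010 VS?F → skip
[6] flags=1000 → (cmp)
[7] flags=1000 PL?F → skip
[8] flags=1000 VC?T → r0=0x63
[9] flags=1000 NE?T → r2=0x7a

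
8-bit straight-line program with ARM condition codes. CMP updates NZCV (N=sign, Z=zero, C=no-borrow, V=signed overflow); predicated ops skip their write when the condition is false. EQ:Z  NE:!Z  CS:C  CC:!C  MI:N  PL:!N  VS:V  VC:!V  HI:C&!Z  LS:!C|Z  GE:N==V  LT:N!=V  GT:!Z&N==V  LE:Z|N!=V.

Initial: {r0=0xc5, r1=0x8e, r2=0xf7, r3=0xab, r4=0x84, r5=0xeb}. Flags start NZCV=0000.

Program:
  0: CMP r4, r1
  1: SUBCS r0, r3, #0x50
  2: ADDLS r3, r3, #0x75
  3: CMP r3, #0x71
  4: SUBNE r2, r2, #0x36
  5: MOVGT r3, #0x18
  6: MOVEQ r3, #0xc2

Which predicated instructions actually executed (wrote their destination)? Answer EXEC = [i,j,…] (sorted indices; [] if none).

EXEC = [2,4]

[0] flags=1000 → (cmp)
[1] flags=1000 CS?F → skip
[2] flags=1000 LS?T → r3=0x20
[3] flags=1000 → (cmp)
[4] flags=1000 NE?T → r2=0xc1
[5] flags=1000 GT?F → skip
[6] flags=1000 EQ?F → skip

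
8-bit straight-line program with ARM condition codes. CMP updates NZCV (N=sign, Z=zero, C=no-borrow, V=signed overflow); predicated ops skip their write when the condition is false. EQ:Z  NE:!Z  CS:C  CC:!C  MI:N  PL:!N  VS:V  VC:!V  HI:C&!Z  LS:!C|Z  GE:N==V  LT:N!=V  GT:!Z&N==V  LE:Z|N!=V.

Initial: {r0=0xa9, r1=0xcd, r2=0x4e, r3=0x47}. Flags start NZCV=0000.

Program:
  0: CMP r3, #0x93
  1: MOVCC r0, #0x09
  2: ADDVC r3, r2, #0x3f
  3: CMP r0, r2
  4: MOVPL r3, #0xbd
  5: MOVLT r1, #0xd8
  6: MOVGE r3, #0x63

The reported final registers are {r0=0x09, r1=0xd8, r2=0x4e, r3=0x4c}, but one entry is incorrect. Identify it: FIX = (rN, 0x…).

FIX = (r3, 0x47)

[0] flags=1001 → (cmp)
[1] flags=1001 CC?T → r0=0x09
[2] flags=1001 VC?F → skip
[3] flags=1000 → (cmp)
[4] flags=1000 PL?F → skip
[5] flags=1000 LT?T → r1=0xd8
[6] flags=1000 GE?F → skip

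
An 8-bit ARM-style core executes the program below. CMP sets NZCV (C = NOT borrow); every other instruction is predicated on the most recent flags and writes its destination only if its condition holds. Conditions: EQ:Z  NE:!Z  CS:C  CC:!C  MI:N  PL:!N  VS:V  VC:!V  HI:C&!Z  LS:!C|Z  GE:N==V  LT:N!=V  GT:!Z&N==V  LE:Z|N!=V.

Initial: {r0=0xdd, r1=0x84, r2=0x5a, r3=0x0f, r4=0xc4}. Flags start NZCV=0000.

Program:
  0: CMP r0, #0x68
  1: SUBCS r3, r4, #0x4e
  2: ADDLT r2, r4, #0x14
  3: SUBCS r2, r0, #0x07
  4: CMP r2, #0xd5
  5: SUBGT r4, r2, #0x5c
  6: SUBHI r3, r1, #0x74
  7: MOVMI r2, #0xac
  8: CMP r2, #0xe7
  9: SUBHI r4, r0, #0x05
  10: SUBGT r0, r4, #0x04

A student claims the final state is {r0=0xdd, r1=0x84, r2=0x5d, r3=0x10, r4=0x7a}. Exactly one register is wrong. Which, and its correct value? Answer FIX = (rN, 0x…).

FIX = (r2, 0xd6)

0: ✓ CMP  NZCV=0011
1: ✓ SUBCS  r3←0x76
2: ✓ ADDLT  r2←0xd8
3: ✓ SUBCS  r2←0xd6
4: ✓ CMP  NZCV=0010
5: ✓ SUBGT  r4←0x7a
6: ✓ SUBHI  r3←0x10
7: · MOVMI
8: ✓ CMP  NZCV=1000
9: · SUBHI
10: · SUBGT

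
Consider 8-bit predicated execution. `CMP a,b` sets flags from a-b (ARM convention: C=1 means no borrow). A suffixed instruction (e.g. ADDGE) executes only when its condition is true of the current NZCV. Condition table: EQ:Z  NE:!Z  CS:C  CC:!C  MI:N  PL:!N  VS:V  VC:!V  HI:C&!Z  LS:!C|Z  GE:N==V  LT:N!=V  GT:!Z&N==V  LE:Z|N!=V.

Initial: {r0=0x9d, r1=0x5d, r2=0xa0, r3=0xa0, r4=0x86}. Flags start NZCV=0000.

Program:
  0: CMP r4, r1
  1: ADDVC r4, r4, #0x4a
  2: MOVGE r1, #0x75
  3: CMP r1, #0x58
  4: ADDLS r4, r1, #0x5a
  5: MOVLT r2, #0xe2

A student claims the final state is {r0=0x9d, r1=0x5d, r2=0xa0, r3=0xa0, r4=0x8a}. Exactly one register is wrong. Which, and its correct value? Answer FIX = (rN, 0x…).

[0] flags=0011 → (cmp)
[1] flags=0011 VC?F → skip
[2] flags=0011 GE?F → skip
[3] flags=0010 → (cmp)
[4] flags=0010 LS?F → skip
[5] flags=0010 LT?F → skip

FIX = (r4, 0x86)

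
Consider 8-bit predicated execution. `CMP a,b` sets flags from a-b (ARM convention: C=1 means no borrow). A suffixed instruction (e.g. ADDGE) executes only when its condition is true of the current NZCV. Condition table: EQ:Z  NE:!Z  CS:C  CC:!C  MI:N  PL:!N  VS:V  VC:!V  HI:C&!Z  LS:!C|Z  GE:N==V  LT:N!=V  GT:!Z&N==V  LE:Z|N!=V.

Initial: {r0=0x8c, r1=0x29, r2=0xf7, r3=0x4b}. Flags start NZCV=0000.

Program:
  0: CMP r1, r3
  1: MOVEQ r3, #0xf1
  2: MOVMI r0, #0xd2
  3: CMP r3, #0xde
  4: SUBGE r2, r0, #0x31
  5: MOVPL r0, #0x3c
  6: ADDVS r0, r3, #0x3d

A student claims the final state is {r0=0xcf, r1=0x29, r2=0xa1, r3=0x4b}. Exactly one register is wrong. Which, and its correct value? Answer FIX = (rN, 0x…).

FIX = (r0, 0x3c)

[0] flags=1000 → (cmp)
[1] flags=1000 EQ?F → skip
[2] flags=1000 MI?T → r0=0xd2
[3] flags=0000 → (cmp)
[4] flags=0000 GE?T → r2=0xa1
[5] flags=0000 PL?T → r0=0x3c
[6] flags=0000 VS?F → skip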